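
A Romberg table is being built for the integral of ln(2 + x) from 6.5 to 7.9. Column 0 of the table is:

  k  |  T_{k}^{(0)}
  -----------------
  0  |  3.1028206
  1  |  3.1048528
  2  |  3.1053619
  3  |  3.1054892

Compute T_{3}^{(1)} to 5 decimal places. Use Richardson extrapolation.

Richardson extrapolation on the trapezoidal column (denominator 4−1=3):
T_{3}^{(1)} = (4·3.1054892 − 3.1053619) / 3 = 3.1055316

3.10553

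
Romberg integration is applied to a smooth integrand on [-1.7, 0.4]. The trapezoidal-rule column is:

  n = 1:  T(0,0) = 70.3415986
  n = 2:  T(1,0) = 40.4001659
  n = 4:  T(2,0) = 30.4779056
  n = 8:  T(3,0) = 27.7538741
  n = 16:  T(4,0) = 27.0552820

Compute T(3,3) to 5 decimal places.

Richardson extrapolation on the trapezoidal column (denominator 4−1=3):
T(1,1) = 40.4001659 + (40.4001659 − 70.3415986)/3 = 30.4196883
T(2,1) = 30.4779056 + (30.4779056 − 40.4001659)/3 = 27.1704855
T(3,1) = (4·27.7538741 − 30.4779056) / 3 = 26.8458636
T(2,2) = 27.1704855 + (27.1704855 − 30.4196883)/15 = 26.9538720
T(3,2) = (16·26.8458636 − 27.1704855) / 15 = 26.8242221
T(3,3) = (64·26.8242221 − 26.9538720) / 63 = 26.8221642

26.82216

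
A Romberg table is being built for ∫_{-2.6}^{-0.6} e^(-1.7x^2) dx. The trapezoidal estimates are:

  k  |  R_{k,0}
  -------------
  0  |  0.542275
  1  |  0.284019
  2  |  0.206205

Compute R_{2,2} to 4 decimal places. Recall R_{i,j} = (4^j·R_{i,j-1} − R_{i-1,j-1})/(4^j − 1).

0.1791

Richardson extrapolation on the trapezoidal column (denominator 4−1=3):
R_{1,1} = 0.284019 + (0.284019 − 0.542275)/3 = 0.197934
R_{2,1} = 0.206205 + (0.206205 − 0.284019)/3 = 0.180267
R_{2,2} = (16·0.180267 − 0.197934) / 15 = 0.179089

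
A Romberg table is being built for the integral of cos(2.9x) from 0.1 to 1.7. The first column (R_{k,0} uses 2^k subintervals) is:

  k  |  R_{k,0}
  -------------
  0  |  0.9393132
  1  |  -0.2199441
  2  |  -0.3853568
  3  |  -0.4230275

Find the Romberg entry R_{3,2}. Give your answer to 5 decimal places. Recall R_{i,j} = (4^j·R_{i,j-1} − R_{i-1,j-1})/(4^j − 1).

-0.43526

R_{2,1} = -0.3853568 + (-0.3853568 − (-0.2199441))/3 = -0.4404944
R_{3,1} = -0.4230275 + (-0.4230275 − (-0.3853568))/3 = -0.4355844
R_{3,2} = -0.4355844 + (-0.4355844 − (-0.4404944))/15 = -0.4352571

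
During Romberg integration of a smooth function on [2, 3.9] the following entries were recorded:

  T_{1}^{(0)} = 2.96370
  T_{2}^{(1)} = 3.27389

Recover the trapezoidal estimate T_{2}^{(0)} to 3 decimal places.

From T_{2}^{(1)} = (4·T_{2}^{(0)} − T_{1}^{(0)})/3, solve for T_{2}^{(0)}:
4·T_{2}^{(0)} = 3·3.27389 + 2.96370 = 12.78537
T_{2}^{(0)} = 3.19634

3.196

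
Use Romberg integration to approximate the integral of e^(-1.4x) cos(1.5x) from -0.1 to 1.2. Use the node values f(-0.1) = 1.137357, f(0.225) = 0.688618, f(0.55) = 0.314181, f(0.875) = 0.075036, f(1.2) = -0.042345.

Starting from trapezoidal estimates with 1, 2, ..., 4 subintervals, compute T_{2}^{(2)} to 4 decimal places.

T_{0}^{(0)} (trapezoid, 1 panel, h=1.3000): 0.711758
T_{1}^{(0)} (trapezoid, 2 panels, h=0.6500): 0.560097
T_{2}^{(0)} (trapezoid, 4 panels, h=0.3250): 0.528236
T_{1}^{(1)} = 0.560097 + (0.560097 − 0.711758)/3 = 0.509543
T_{2}^{(1)} = 0.528236 + (0.528236 − 0.560097)/3 = 0.517616
T_{2}^{(2)} = 0.517616 + (0.517616 − 0.509543)/15 = 0.518154

0.5182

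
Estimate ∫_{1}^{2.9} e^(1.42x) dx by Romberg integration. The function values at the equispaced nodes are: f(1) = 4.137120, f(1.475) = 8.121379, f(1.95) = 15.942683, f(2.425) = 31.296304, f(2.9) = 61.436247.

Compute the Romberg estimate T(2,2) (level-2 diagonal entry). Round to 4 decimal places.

T(0,0) (trapezoid, 1 panel, h=1.9000): 62.294699
T(1,0) (trapezoid, 2 panels, h=0.9500): 46.292898
T(2,0) (trapezoid, 4 panels, h=0.4750): 41.869849
T(1,1) = 46.292898 + (46.292898 − 62.294699)/3 = 40.958964
T(2,1) = 41.869849 + (41.869849 − 46.292898)/3 = 40.395499
T(2,2) = 40.395499 + (40.395499 − 40.958964)/15 = 40.357935

40.3579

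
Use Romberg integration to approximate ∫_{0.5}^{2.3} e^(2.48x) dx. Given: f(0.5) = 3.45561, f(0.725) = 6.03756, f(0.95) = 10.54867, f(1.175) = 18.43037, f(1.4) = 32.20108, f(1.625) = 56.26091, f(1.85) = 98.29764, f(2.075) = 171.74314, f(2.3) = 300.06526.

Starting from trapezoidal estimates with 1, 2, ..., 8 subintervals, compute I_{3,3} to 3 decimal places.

119.603

I_{0,0} (trapezoid, 1 panel, h=1.8000): 273.16878
I_{1,0} (trapezoid, 2 panels, h=0.9000): 165.56536
I_{2,0} (trapezoid, 4 panels, h=0.4500): 131.76352
I_{3,0} (trapezoid, 8 panels, h=0.2250): 122.68796
I_{1,1} = 165.56536 + (165.56536 − 273.16878)/3 = 129.69755
I_{2,1} = 131.76352 + (131.76352 − 165.56536)/3 = 120.49624
I_{3,1} = 122.68796 + (122.68796 − 131.76352)/3 = 119.66277
I_{2,2} = 120.49624 + (120.49624 − 129.69755)/15 = 119.88282
I_{3,2} = 119.66277 + (119.66277 − 120.49624)/15 = 119.60721
I_{3,3} = 119.60721 + (119.60721 − 119.88282)/63 = 119.60284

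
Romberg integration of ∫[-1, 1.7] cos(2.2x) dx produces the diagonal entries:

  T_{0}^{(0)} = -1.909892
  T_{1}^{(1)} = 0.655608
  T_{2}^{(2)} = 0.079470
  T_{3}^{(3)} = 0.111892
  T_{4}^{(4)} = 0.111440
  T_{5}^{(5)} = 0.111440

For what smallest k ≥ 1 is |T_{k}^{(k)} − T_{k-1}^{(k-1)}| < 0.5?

k = 3

|T_{1}^{(1)} − T_{0}^{(0)}| = 2.565500 ≥ 0.5
|T_{2}^{(2)} − T_{1}^{(1)}| = 0.576138 ≥ 0.5
|T_{3}^{(3)} − T_{2}^{(2)}| = 0.032422 < 0.5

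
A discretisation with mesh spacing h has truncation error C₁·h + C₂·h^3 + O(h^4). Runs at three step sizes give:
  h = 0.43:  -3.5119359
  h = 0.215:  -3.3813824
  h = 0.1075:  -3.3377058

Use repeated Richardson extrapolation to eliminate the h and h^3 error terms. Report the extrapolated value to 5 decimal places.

First eliminate the h term (factor 2^1 = 2):
  B₁ = (2·(-3.3813824) − (-3.5119359))/1 = -3.2508289
  B₂ = (2·(-3.3377058) − (-3.3813824))/1 = -3.2940292
Then eliminate the h^3 term (factor 2^3 = 8):
  (8·(-3.2940292) − (-3.2508289))/7 = -3.3002007

-3.30020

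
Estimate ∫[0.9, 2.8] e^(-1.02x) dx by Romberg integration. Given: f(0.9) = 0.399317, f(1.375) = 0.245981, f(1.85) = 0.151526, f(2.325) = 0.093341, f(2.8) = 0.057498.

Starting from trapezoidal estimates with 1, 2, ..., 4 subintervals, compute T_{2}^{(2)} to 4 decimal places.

T_{0}^{(0)} (trapezoid, 1 panel, h=1.9000): 0.433974
T_{1}^{(0)} (trapezoid, 2 panels, h=0.9500): 0.360937
T_{2}^{(0)} (trapezoid, 4 panels, h=0.4750): 0.341646
T_{1}^{(1)} = 0.360937 + (0.360937 − 0.433974)/3 = 0.336591
T_{2}^{(1)} = 0.341646 + (0.341646 − 0.360937)/3 = 0.335216
T_{2}^{(2)} = 0.335216 + (0.335216 − 0.336591)/15 = 0.335124

0.3351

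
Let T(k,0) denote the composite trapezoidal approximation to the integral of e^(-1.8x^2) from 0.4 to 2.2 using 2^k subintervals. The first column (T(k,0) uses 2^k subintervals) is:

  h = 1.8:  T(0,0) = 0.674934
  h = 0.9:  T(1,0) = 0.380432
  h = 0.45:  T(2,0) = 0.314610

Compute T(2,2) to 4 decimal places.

Richardson extrapolation on the trapezoidal column (denominator 4−1=3):
T(1,1) = 0.380432 + (0.380432 − 0.674934)/3 = 0.282265
T(2,1) = (4·0.314610 − 0.380432) / 3 = 0.292669
T(2,2) = 0.292669 + (0.292669 − 0.282265)/15 = 0.293363

0.2934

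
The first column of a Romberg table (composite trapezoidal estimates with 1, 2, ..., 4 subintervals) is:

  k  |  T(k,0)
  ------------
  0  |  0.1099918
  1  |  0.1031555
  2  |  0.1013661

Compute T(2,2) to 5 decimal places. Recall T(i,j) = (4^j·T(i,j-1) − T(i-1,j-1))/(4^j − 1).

Richardson extrapolation on the trapezoidal column (denominator 4−1=3):
T(1,1) = (4·0.1031555 − 0.1099918) / 3 = 0.1008767
T(2,1) = (4·0.1013661 − 0.1031555) / 3 = 0.1007696
T(2,2) = 0.1007696 + (0.1007696 − 0.1008767)/15 = 0.1007625

0.10076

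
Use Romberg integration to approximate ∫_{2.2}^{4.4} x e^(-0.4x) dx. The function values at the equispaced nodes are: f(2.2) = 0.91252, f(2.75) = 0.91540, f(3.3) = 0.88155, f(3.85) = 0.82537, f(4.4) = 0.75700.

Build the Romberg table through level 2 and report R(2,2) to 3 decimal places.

1.906

R(0,0) (trapezoid, 1 panel, h=2.2000): 1.83647
R(1,0) (trapezoid, 2 panels, h=1.1000): 1.88794
R(2,0) (trapezoid, 4 panels, h=0.5500): 1.90139
R(1,1) = 1.88794 + (1.88794 − 1.83647)/3 = 1.90510
R(2,1) = 1.90139 + (1.90139 − 1.88794)/3 = 1.90587
R(2,2) = 1.90587 + (1.90587 − 1.90510)/15 = 1.90592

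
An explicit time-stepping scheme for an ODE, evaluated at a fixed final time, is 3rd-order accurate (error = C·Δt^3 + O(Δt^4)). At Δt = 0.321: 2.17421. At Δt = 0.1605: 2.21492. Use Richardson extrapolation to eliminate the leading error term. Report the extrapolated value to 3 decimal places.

The leading error scales as Δt^3; refining by a factor of 2 reduces it by 2^3 = 8.
Extrapolated value = (8·A(Δt/2) − A(Δt)) / (8 − 1)
= (8·2.21492 − 2.17421) / 7
= 15.54515 / 7 = 2.22074

2.221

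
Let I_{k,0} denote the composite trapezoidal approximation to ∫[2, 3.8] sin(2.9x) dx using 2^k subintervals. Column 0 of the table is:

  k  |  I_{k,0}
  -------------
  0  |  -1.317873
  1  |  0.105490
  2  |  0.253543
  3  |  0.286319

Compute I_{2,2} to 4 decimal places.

I_{1,1} = 0.105490 + (0.105490 − (-1.317873))/3 = 0.579944
I_{2,1} = (4·0.253543 − 0.105490) / 3 = 0.302894
I_{2,2} = (16·0.302894 − 0.579944) / 15 = 0.284424

0.2844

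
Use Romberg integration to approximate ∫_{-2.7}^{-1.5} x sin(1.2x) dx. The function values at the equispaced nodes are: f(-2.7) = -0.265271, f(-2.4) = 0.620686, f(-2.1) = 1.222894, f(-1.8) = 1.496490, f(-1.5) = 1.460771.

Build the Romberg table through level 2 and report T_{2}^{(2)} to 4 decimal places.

1.2106

T_{0}^{(0)} (trapezoid, 1 panel, h=1.2000): 0.717300
T_{1}^{(0)} (trapezoid, 2 panels, h=0.6000): 1.092386
T_{2}^{(0)} (trapezoid, 4 panels, h=0.3000): 1.181346
T_{1}^{(1)} = 1.092386 + (1.092386 − 0.717300)/3 = 1.217415
T_{2}^{(1)} = 1.181346 + (1.181346 − 1.092386)/3 = 1.210999
T_{2}^{(2)} = 1.210999 + (1.210999 − 1.217415)/15 = 1.210571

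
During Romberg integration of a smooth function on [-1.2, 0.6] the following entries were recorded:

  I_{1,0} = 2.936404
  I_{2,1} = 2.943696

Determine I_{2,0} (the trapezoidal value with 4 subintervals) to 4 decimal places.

2.9419

From I_{2,1} = (4·I_{2,0} − I_{1,0})/3, solve for I_{2,0}:
4·I_{2,0} = 3·2.943696 + 2.936404 = 11.767492
I_{2,0} = 2.941873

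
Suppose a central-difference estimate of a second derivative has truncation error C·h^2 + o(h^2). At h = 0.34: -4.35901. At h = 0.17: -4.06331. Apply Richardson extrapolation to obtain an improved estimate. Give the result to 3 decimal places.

-3.965

The leading error scales as h^2; refining by a factor of 2 reduces it by 2^2 = 4.
Extrapolated value = (4·A(h/2) − A(h)) / (4 − 1)
= (4·(-4.06331) − (-4.35901)) / 3
= -11.89423 / 3 = -3.96474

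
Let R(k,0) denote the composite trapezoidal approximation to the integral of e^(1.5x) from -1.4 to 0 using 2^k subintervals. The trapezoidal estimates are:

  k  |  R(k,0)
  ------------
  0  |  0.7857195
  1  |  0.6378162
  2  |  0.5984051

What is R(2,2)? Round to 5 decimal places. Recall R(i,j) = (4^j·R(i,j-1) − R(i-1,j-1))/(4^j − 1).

0.58505

Richardson extrapolation on the trapezoidal column (denominator 4−1=3):
R(1,1) = (4·0.6378162 − 0.7857195) / 3 = 0.5885151
R(2,1) = 0.5984051 + (0.5984051 − 0.6378162)/3 = 0.5852681
R(2,2) = 0.5852681 + (0.5852681 − 0.5885151)/15 = 0.5850516
(Column j=1 coincides with Simpson's rule on the same nodes.)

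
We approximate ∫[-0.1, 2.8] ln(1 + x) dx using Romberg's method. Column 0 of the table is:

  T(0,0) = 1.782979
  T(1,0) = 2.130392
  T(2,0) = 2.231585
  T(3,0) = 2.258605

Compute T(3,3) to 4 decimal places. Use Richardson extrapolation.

2.2678

T(1,1) = (4·2.130392 − 1.782979) / 3 = 2.246196
T(2,1) = 2.231585 + (2.231585 − 2.130392)/3 = 2.265316
T(3,1) = (4·2.258605 − 2.231585) / 3 = 2.267612
T(2,2) = (16·2.265316 − 2.246196) / 15 = 2.266591
T(3,2) = 2.267612 + (2.267612 − 2.265316)/15 = 2.267765
T(3,3) = 2.267765 + (2.267765 − 2.266591)/63 = 2.267784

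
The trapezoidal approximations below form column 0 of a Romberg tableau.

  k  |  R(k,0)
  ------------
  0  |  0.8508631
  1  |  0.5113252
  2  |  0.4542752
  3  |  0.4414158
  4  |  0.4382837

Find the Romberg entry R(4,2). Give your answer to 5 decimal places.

Richardson extrapolation on the trapezoidal column (denominator 4−1=3):
R(3,1) = (4·0.4414158 − 0.4542752) / 3 = 0.4371293
R(4,1) = 0.4382837 + (0.4382837 − 0.4414158)/3 = 0.4372397
R(4,2) = (16·0.4372397 − 0.4371293) / 15 = 0.4372471
(Column j=1 coincides with Simpson's rule on the same nodes.)

0.43725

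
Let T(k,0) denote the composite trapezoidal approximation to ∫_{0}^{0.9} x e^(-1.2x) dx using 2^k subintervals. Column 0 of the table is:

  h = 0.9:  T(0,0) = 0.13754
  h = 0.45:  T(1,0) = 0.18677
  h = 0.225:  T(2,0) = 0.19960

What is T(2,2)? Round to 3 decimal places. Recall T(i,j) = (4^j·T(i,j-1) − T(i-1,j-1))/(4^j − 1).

0.204

T(1,1) = (4·0.18677 − 0.13754) / 3 = 0.20318
T(2,1) = 0.19960 + (0.19960 − 0.18677)/3 = 0.20388
T(2,2) = 0.20388 + (0.20388 − 0.20318)/15 = 0.20393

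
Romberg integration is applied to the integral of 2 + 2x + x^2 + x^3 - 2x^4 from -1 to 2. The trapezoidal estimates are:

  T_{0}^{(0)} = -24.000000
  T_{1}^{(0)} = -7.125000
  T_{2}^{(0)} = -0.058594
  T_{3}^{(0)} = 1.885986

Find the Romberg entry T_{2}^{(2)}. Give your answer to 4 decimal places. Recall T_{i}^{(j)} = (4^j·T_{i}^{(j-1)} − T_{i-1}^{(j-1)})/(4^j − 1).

Richardson extrapolation on the trapezoidal column (denominator 4−1=3):
T_{1}^{(1)} = (4·(-7.125000) − (-24.000000)) / 3 = -1.500000
T_{2}^{(1)} = (4·(-0.058594) − (-7.125000)) / 3 = 2.296875
T_{2}^{(2)} = (16·2.296875 − (-1.500000)) / 15 = 2.550000

2.5500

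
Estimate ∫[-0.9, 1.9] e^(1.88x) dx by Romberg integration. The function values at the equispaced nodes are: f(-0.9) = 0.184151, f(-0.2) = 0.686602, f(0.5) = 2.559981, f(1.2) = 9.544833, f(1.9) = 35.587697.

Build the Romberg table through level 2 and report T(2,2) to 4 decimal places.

18.9320

T(0,0) (trapezoid, 1 panel, h=2.8000): 50.080587
T(1,0) (trapezoid, 2 panels, h=1.4000): 28.624267
T(2,0) (trapezoid, 4 panels, h=0.7000): 21.474138
T(1,1) = 28.624267 + (28.624267 − 50.080587)/3 = 21.472160
T(2,1) = 21.474138 + (21.474138 − 28.624267)/3 = 19.090762
T(2,2) = 19.090762 + (19.090762 − 21.472160)/15 = 18.932002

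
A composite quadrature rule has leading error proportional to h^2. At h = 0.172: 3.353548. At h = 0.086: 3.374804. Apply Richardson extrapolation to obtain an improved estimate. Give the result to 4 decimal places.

3.3819

Extrapolated value = (4·A(h/2) − A(h)) / (4 − 1)
= (4·3.374804 − 3.353548) / 3
= 10.145668 / 3 = 3.381889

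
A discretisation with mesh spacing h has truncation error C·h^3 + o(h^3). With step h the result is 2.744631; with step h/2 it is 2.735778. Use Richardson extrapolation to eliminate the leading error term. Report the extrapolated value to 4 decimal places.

2.7345

Extrapolated value = (8·A(h/2) − A(h)) / (8 − 1)
= (8·2.735778 − 2.744631) / 7
= 19.141593 / 7 = 2.734513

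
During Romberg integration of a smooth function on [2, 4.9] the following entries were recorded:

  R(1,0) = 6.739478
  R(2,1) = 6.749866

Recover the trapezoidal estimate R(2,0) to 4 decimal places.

6.7473

From R(2,1) = (4·R(2,0) − R(1,0))/3, solve for R(2,0):
4·R(2,0) = 3·6.749866 + 6.739478 = 26.989076
R(2,0) = 6.747269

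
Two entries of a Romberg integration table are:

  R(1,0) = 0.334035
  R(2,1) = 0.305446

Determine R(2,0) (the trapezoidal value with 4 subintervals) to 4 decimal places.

From R(2,1) = (4·R(2,0) − R(1,0))/3, solve for R(2,0):
4·R(2,0) = 3·0.305446 + 0.334035 = 1.250373
R(2,0) = 0.312593

0.3126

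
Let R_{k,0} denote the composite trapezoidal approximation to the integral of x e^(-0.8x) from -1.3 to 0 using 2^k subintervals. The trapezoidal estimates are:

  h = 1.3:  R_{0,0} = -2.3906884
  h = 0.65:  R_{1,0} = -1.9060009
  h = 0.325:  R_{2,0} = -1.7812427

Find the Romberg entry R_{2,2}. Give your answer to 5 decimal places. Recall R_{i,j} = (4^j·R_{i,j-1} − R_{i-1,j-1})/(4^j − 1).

-1.73934

Richardson extrapolation on the trapezoidal column (denominator 4−1=3):
R_{1,1} = -1.9060009 + (-1.9060009 − (-2.3906884))/3 = -1.7444384
R_{2,1} = (4·(-1.7812427) − (-1.9060009)) / 3 = -1.7396566
R_{2,2} = (16·(-1.7396566) − (-1.7444384)) / 15 = -1.7393378
(Column j=1 coincides with Simpson's rule on the same nodes.)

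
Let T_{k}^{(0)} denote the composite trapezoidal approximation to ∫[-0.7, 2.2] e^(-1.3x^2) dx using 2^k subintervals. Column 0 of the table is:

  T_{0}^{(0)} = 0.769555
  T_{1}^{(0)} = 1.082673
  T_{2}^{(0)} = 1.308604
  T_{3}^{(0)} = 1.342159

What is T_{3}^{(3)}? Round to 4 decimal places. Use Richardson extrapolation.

Richardson extrapolation on the trapezoidal column (denominator 4−1=3):
T_{1}^{(1)} = 1.082673 + (1.082673 − 0.769555)/3 = 1.187046
T_{2}^{(1)} = (4·1.308604 − 1.082673) / 3 = 1.383914
T_{3}^{(1)} = (4·1.342159 − 1.308604) / 3 = 1.353344
T_{2}^{(2)} = 1.383914 + (1.383914 − 1.187046)/15 = 1.397039
T_{3}^{(2)} = 1.353344 + (1.353344 − 1.383914)/15 = 1.351306
T_{3}^{(3)} = 1.351306 + (1.351306 − 1.397039)/63 = 1.350580

1.3506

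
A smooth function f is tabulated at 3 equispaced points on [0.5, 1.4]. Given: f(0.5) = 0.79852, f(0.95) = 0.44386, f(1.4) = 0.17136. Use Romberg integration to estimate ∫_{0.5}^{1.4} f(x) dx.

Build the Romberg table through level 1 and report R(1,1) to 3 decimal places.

R(0,0) (trapezoid, 1 panel, h=0.9000): 0.43645
R(1,0) (trapezoid, 2 panels, h=0.4500): 0.41796
R(1,1) = 0.41796 + (0.41796 − 0.43645)/3 = 0.41180

0.412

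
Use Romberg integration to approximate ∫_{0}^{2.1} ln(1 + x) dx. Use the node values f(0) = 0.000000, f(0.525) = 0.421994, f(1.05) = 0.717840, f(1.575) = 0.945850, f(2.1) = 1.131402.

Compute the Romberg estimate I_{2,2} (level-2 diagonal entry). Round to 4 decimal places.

I_{0,0} (trapezoid, 1 panel, h=2.1000): 1.187972
I_{1,0} (trapezoid, 2 panels, h=1.0500): 1.347718
I_{2,0} (trapezoid, 4 panels, h=0.5250): 1.391977
I_{1,1} = 1.347718 + (1.347718 − 1.187972)/3 = 1.400967
I_{2,1} = 1.391977 + (1.391977 − 1.347718)/3 = 1.406730
I_{2,2} = 1.406730 + (1.406730 − 1.400967)/15 = 1.407114

1.4071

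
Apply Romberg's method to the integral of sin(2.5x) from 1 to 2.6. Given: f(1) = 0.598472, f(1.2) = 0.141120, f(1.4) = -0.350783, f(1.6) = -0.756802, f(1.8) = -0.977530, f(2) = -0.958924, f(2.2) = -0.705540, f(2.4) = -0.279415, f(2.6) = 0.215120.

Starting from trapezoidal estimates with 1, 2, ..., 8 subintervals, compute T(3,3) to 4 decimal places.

-0.7111

T(0,0) (trapezoid, 1 panel, h=1.6000): 0.650874
T(1,0) (trapezoid, 2 panels, h=0.8000): -0.456587
T(2,0) (trapezoid, 4 panels, h=0.4000): -0.650823
T(3,0) (trapezoid, 8 panels, h=0.2000): -0.696216
T(1,1) = -0.456587 + (-0.456587 − 0.650874)/3 = -0.825741
T(2,1) = -0.650823 + (-0.650823 − (-0.456587))/3 = -0.715568
T(3,1) = -0.696216 + (-0.696216 − (-0.650823))/3 = -0.711347
T(2,2) = -0.715568 + (-0.715568 − (-0.825741))/15 = -0.708223
T(3,2) = -0.711347 + (-0.711347 − (-0.715568))/15 = -0.711066
T(3,3) = -0.711066 + (-0.711066 − (-0.708223))/63 = -0.711111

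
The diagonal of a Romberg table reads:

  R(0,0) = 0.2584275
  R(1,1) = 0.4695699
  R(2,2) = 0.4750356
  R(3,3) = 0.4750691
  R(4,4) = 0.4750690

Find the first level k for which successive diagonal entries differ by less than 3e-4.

|R(1,1) − R(0,0)| = 0.2111424 ≥ 3e-4
|R(2,2) − R(1,1)| = 0.0054657 ≥ 3e-4
|R(3,3) − R(2,2)| = 0.0000335 < 3e-4

k = 3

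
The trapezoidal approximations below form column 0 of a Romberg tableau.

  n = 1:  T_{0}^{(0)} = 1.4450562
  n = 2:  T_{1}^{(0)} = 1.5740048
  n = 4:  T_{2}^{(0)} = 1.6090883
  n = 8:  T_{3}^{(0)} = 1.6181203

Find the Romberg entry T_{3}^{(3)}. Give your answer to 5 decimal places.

Richardson extrapolation on the trapezoidal column (denominator 4−1=3):
T_{1}^{(1)} = (4·1.5740048 − 1.4450562) / 3 = 1.6169877
T_{2}^{(1)} = (4·1.6090883 − 1.5740048) / 3 = 1.6207828
T_{3}^{(1)} = (4·1.6181203 − 1.6090883) / 3 = 1.6211310
T_{2}^{(2)} = (16·1.6207828 − 1.6169877) / 15 = 1.6210358
T_{3}^{(2)} = (16·1.6211310 − 1.6207828) / 15 = 1.6211542
T_{3}^{(3)} = (64·1.6211542 − 1.6210358) / 63 = 1.6211561
(Column j=1 coincides with Simpson's rule on the same nodes.)

1.62116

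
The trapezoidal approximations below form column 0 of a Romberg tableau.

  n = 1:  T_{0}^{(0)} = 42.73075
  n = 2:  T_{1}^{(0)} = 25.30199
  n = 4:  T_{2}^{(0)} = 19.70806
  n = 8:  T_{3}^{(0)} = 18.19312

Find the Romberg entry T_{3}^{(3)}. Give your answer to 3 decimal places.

17.677

Richardson extrapolation on the trapezoidal column (denominator 4−1=3):
T_{1}^{(1)} = 25.30199 + (25.30199 − 42.73075)/3 = 19.49240
T_{2}^{(1)} = 19.70806 + (19.70806 − 25.30199)/3 = 17.84342
T_{3}^{(1)} = (4·18.19312 − 19.70806) / 3 = 17.68814
T_{2}^{(2)} = (16·17.84342 − 19.49240) / 15 = 17.73349
T_{3}^{(2)} = (16·17.68814 − 17.84342) / 15 = 17.67779
T_{3}^{(3)} = (64·17.67779 − 17.73349) / 63 = 17.67691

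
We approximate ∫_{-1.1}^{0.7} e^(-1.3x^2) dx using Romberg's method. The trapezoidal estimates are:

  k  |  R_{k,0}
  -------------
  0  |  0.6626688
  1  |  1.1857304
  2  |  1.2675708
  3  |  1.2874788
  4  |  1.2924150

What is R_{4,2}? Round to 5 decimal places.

R_{3,1} = 1.2874788 + (1.2874788 − 1.2675708)/3 = 1.2941148
R_{4,1} = 1.2924150 + (1.2924150 − 1.2874788)/3 = 1.2940604
R_{4,2} = 1.2940604 + (1.2940604 − 1.2941148)/15 = 1.2940568

1.29406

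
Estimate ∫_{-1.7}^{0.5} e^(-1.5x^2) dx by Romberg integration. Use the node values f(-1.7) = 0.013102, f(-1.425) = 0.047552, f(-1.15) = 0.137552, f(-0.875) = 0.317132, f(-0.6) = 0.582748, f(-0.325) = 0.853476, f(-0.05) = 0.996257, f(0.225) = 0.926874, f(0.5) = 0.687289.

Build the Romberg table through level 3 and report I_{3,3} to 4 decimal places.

1.1647

I_{0,0} (trapezoid, 1 panel, h=2.2000): 0.770430
I_{1,0} (trapezoid, 2 panels, h=1.1000): 1.026238
I_{2,0} (trapezoid, 4 panels, h=0.5500): 1.136714
I_{3,0} (trapezoid, 8 panels, h=0.2750): 1.158241
I_{1,1} = 1.026238 + (1.026238 − 0.770430)/3 = 1.111507
I_{2,1} = 1.136714 + (1.136714 − 1.026238)/3 = 1.173539
I_{3,1} = 1.158241 + (1.158241 − 1.136714)/3 = 1.165417
I_{2,2} = 1.173539 + (1.173539 − 1.111507)/15 = 1.177674
I_{3,2} = 1.165417 + (1.165417 − 1.173539)/15 = 1.164876
I_{3,3} = 1.164876 + (1.164876 − 1.177674)/63 = 1.164673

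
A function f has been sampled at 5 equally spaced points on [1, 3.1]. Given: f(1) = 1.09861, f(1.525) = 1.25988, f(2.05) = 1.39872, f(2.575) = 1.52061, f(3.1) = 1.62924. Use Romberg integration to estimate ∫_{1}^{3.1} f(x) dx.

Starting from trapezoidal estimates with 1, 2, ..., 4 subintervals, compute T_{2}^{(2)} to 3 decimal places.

T_{0}^{(0)} (trapezoid, 1 panel, h=2.1000): 2.86424
T_{1}^{(0)} (trapezoid, 2 panels, h=1.0500): 2.90078
T_{2}^{(0)} (trapezoid, 4 panels, h=0.5250): 2.91015
T_{1}^{(1)} = 2.90078 + (2.90078 − 2.86424)/3 = 2.91296
T_{2}^{(1)} = 2.91015 + (2.91015 − 2.90078)/3 = 2.91327
T_{2}^{(2)} = 2.91327 + (2.91327 − 2.91296)/15 = 2.91329

2.913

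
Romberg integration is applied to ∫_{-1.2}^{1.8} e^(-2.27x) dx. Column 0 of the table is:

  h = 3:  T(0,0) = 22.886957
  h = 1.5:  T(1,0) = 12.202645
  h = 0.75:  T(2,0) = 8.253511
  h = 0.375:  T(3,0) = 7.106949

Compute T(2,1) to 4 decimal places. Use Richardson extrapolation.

6.9371

Richardson extrapolation on the trapezoidal column (denominator 4−1=3):
T(2,1) = 8.253511 + (8.253511 − 12.202645)/3 = 6.937133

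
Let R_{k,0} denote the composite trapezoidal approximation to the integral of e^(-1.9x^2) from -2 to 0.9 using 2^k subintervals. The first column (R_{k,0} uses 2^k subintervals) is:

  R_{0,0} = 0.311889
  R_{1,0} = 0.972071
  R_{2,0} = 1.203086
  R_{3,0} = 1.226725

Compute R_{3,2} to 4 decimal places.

R_{2,1} = (4·1.203086 − 0.972071) / 3 = 1.280091
R_{3,1} = 1.226725 + (1.226725 − 1.203086)/3 = 1.234605
R_{3,2} = 1.234605 + (1.234605 − 1.280091)/15 = 1.231573

1.2316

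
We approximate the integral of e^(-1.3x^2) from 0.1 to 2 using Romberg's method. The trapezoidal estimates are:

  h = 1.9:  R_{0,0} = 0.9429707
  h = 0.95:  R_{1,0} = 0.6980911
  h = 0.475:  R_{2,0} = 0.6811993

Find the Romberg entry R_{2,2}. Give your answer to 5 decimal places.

R_{1,1} = 0.6980911 + (0.6980911 − 0.9429707)/3 = 0.6164646
R_{2,1} = 0.6811993 + (0.6811993 − 0.6980911)/3 = 0.6755687
R_{2,2} = (16·0.6755687 − 0.6164646) / 15 = 0.6795090
(Column j=1 coincides with Simpson's rule on the same nodes.)

0.67951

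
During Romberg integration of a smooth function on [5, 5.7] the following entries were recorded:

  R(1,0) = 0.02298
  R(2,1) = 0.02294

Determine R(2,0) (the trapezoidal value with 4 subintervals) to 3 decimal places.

From R(2,1) = (4·R(2,0) − R(1,0))/3, solve for R(2,0):
4·R(2,0) = 3·0.02294 + 0.02298 = 0.09180
R(2,0) = 0.02295

0.023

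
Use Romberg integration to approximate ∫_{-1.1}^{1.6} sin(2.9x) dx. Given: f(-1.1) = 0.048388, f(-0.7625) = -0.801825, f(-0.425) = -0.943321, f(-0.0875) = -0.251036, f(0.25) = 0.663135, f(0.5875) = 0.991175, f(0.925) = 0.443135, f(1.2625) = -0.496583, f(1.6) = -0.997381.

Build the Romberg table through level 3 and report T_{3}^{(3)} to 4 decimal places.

T_{0}^{(0)} (trapezoid, 1 panel, h=2.7000): -1.281141
T_{1}^{(0)} (trapezoid, 2 panels, h=1.3500): 0.254662
T_{2}^{(0)} (trapezoid, 4 panels, h=0.6750): -0.210295
T_{3}^{(0)} (trapezoid, 8 panels, h=0.3375): -0.293563
T_{1}^{(1)} = 0.254662 + (0.254662 − (-1.281141))/3 = 0.766596
T_{2}^{(1)} = -0.210295 + (-0.210295 − 0.254662)/3 = -0.365281
T_{3}^{(1)} = -0.293563 + (-0.293563 − (-0.210295))/3 = -0.321319
T_{2}^{(2)} = -0.365281 + (-0.365281 − 0.766596)/15 = -0.440739
T_{3}^{(2)} = -0.321319 + (-0.321319 − (-0.365281))/15 = -0.318388
T_{3}^{(3)} = -0.318388 + (-0.318388 − (-0.440739))/63 = -0.316446

-0.3164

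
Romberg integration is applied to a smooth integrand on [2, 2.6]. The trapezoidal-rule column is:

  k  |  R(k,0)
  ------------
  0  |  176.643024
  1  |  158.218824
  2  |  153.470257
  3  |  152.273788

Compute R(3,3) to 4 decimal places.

151.8741

Richardson extrapolation on the trapezoidal column (denominator 4−1=3):
R(1,1) = 158.218824 + (158.218824 − 176.643024)/3 = 152.077424
R(2,1) = 153.470257 + (153.470257 − 158.218824)/3 = 151.887401
R(3,1) = (4·152.273788 − 153.470257) / 3 = 151.874965
R(2,2) = (16·151.887401 − 152.077424) / 15 = 151.874733
R(3,2) = 151.874965 + (151.874965 − 151.887401)/15 = 151.874136
R(3,3) = 151.874136 + (151.874136 − 151.874733)/63 = 151.874127
(Column j=1 coincides with Simpson's rule on the same nodes.)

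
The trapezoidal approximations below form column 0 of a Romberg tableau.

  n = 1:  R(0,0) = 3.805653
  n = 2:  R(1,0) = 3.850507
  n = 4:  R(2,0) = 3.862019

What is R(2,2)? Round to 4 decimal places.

R(1,1) = (4·3.850507 − 3.805653) / 3 = 3.865458
R(2,1) = (4·3.862019 − 3.850507) / 3 = 3.865856
R(2,2) = (16·3.865856 − 3.865458) / 15 = 3.865883

3.8659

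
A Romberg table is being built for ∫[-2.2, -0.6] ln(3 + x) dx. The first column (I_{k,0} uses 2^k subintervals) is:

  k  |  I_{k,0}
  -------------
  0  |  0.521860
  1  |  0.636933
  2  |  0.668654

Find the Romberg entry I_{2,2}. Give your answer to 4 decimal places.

0.6795

I_{1,1} = 0.636933 + (0.636933 − 0.521860)/3 = 0.675291
I_{2,1} = 0.668654 + (0.668654 − 0.636933)/3 = 0.679228
I_{2,2} = 0.679228 + (0.679228 − 0.675291)/15 = 0.679490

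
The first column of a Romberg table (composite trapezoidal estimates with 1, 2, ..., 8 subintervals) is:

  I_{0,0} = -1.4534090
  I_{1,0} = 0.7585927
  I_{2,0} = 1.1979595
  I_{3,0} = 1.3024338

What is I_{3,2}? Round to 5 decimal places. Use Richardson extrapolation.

1.33678

Richardson extrapolation on the trapezoidal column (denominator 4−1=3):
I_{2,1} = 1.1979595 + (1.1979595 − 0.7585927)/3 = 1.3444151
I_{3,1} = (4·1.3024338 − 1.1979595) / 3 = 1.3372586
I_{3,2} = (16·1.3372586 − 1.3444151) / 15 = 1.3367815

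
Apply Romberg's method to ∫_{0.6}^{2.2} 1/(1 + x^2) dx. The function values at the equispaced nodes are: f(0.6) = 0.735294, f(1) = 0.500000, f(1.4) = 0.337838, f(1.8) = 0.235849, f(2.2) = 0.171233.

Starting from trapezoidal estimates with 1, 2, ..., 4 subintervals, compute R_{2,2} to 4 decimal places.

0.6035

R_{0,0} (trapezoid, 1 panel, h=1.6000): 0.725222
R_{1,0} (trapezoid, 2 panels, h=0.8000): 0.632881
R_{2,0} (trapezoid, 4 panels, h=0.4000): 0.610780
R_{1,1} = 0.632881 + (0.632881 − 0.725222)/3 = 0.602101
R_{2,1} = 0.610780 + (0.610780 − 0.632881)/3 = 0.603413
R_{2,2} = 0.603413 + (0.603413 − 0.602101)/15 = 0.603500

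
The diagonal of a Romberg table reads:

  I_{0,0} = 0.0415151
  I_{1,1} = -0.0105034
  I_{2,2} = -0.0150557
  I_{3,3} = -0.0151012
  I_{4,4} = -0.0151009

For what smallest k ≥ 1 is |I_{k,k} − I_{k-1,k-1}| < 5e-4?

|I_{1,1} − I_{0,0}| = 0.0520185 ≥ 5e-4
|I_{2,2} − I_{1,1}| = 0.0045523 ≥ 5e-4
|I_{3,3} − I_{2,2}| = 0.0000455 < 5e-4

k = 3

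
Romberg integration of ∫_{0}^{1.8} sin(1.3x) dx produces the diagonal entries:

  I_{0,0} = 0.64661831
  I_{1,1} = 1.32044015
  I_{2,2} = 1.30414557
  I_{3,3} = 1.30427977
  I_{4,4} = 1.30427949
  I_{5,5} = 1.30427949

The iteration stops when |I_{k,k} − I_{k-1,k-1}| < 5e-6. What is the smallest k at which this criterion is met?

k = 4

|I_{1,1} − I_{0,0}| = 0.67382184 ≥ 5e-6
|I_{2,2} − I_{1,1}| = 0.01629458 ≥ 5e-6
|I_{3,3} − I_{2,2}| = 0.00013420 ≥ 5e-6
|I_{4,4} − I_{3,3}| = 0.00000028 < 5e-6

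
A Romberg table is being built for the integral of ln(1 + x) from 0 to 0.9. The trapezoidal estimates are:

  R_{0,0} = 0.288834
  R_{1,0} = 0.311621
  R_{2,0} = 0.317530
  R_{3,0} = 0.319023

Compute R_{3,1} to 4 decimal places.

Richardson extrapolation on the trapezoidal column (denominator 4−1=3):
R_{3,1} = (4·0.319023 − 0.317530) / 3 = 0.319521

0.3195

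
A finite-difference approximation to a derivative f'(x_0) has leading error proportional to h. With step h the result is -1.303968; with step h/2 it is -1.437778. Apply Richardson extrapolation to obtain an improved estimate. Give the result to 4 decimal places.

Extrapolated value = (2·A(h/2) − A(h)) / (2 − 1)
= (2·(-1.437778) − (-1.303968)) / 1
= -1.571588 / 1 = -1.571588

-1.5716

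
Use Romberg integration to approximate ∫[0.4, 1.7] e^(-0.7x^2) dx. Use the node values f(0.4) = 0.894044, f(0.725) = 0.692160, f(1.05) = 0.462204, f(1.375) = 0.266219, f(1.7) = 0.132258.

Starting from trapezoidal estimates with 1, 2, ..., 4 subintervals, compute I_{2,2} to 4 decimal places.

0.6269

I_{0,0} (trapezoid, 1 panel, h=1.3000): 0.667096
I_{1,0} (trapezoid, 2 panels, h=0.6500): 0.633981
I_{2,0} (trapezoid, 4 panels, h=0.3250): 0.628464
I_{1,1} = 0.633981 + (0.633981 − 0.667096)/3 = 0.622943
I_{2,1} = 0.628464 + (0.628464 − 0.633981)/3 = 0.626625
I_{2,2} = 0.626625 + (0.626625 − 0.622943)/15 = 0.626870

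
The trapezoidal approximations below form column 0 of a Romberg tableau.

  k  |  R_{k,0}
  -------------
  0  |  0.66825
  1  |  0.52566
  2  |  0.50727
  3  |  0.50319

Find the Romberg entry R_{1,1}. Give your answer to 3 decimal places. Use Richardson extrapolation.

R_{1,1} = 0.52566 + (0.52566 − 0.66825)/3 = 0.47813

0.478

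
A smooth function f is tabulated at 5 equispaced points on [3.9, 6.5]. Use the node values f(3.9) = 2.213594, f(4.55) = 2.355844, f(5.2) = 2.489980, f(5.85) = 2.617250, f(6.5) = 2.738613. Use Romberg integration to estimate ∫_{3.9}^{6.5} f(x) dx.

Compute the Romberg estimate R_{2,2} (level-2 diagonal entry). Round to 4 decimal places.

R_{0,0} (trapezoid, 1 panel, h=2.6000): 6.437869
R_{1,0} (trapezoid, 2 panels, h=1.3000): 6.455909
R_{2,0} (trapezoid, 4 panels, h=0.6500): 6.460465
R_{1,1} = 6.455909 + (6.455909 − 6.437869)/3 = 6.461922
R_{2,1} = 6.460465 + (6.460465 − 6.455909)/3 = 6.461984
R_{2,2} = 6.461984 + (6.461984 − 6.461922)/15 = 6.461988

6.4620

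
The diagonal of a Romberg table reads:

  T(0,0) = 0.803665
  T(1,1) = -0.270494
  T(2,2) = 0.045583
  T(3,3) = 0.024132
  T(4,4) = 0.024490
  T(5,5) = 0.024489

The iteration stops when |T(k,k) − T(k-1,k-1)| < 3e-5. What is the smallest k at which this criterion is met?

k = 5

|T(1,1) − T(0,0)| = 1.074159 ≥ 3e-5
|T(2,2) − T(1,1)| = 0.316077 ≥ 3e-5
|T(3,3) − T(2,2)| = 0.021451 ≥ 3e-5
|T(4,4) − T(3,3)| = 0.000358 ≥ 3e-5
|T(5,5) − T(4,4)| = 0.000001 < 3e-5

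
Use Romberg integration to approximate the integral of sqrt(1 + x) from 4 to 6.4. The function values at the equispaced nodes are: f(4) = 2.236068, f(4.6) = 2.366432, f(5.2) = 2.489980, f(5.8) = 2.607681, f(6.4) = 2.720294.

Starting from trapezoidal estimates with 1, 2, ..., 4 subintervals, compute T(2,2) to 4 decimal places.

T(0,0) (trapezoid, 1 panel, h=2.4000): 5.947634
T(1,0) (trapezoid, 2 panels, h=1.2000): 5.961793
T(2,0) (trapezoid, 4 panels, h=0.6000): 5.965364
T(1,1) = 5.961793 + (5.961793 − 5.947634)/3 = 5.966513
T(2,1) = 5.965364 + (5.965364 − 5.961793)/3 = 5.966554
T(2,2) = 5.966554 + (5.966554 − 5.966513)/15 = 5.966557

5.9666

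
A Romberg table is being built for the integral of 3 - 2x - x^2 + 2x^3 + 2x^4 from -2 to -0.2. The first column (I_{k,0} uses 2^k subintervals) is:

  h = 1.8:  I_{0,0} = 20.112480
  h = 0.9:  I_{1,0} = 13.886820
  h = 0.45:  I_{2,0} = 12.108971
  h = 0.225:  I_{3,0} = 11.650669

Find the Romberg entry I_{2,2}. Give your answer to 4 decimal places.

I_{1,1} = (4·13.886820 − 20.112480) / 3 = 11.811600
I_{2,1} = 12.108971 + (12.108971 − 13.886820)/3 = 11.516355
I_{2,2} = (16·11.516355 − 11.811600) / 15 = 11.496672
(Column j=1 coincides with Simpson's rule on the same nodes.)

11.4967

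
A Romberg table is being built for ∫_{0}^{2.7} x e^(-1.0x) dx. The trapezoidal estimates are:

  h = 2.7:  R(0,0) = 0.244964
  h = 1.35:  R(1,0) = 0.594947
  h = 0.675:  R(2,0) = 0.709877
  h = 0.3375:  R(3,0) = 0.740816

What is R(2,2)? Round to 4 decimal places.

R(1,1) = 0.594947 + (0.594947 − 0.244964)/3 = 0.711608
R(2,1) = (4·0.709877 − 0.594947) / 3 = 0.748187
R(2,2) = (16·0.748187 − 0.711608) / 15 = 0.750626
(Column j=1 coincides with Simpson's rule on the same nodes.)

0.7506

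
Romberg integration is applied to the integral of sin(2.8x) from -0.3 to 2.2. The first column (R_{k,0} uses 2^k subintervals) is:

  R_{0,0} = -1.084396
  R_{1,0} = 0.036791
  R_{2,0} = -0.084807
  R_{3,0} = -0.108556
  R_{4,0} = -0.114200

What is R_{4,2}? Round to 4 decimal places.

Richardson extrapolation on the trapezoidal column (denominator 4−1=3):
R_{3,1} = (4·(-0.108556) − (-0.084807)) / 3 = -0.116472
R_{4,1} = -0.114200 + (-0.114200 − (-0.108556))/3 = -0.116081
R_{4,2} = (16·(-0.116081) − (-0.116472)) / 15 = -0.116055
(Column j=1 coincides with Simpson's rule on the same nodes.)

-0.1161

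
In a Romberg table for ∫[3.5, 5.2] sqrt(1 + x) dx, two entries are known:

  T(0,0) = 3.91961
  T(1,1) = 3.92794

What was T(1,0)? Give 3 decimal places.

From T(1,1) = (4·T(1,0) − T(0,0))/3, solve for T(1,0):
4·T(1,0) = 3·3.92794 + 3.91961 = 15.70343
T(1,0) = 3.92586

3.926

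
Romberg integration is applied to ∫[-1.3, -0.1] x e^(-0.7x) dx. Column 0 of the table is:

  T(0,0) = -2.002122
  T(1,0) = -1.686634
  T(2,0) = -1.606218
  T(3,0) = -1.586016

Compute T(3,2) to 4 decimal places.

Richardson extrapolation on the trapezoidal column (denominator 4−1=3):
T(2,1) = -1.606218 + (-1.606218 − (-1.686634))/3 = -1.579413
T(3,1) = -1.586016 + (-1.586016 − (-1.606218))/3 = -1.579282
T(3,2) = (16·(-1.579282) − (-1.579413)) / 15 = -1.579273

-1.5793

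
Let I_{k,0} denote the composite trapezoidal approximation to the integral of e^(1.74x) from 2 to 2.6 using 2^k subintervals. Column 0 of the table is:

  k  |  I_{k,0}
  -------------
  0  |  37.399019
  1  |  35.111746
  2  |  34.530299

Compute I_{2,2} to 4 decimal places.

Richardson extrapolation on the trapezoidal column (denominator 4−1=3):
I_{1,1} = 35.111746 + (35.111746 − 37.399019)/3 = 34.349322
I_{2,1} = 34.530299 + (34.530299 − 35.111746)/3 = 34.336483
I_{2,2} = 34.336483 + (34.336483 − 34.349322)/15 = 34.335627

34.3356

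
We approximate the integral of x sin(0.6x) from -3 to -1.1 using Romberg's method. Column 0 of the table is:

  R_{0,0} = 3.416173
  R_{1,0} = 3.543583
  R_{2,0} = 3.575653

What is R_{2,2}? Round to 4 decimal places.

R_{1,1} = 3.543583 + (3.543583 − 3.416173)/3 = 3.586053
R_{2,1} = (4·3.575653 − 3.543583) / 3 = 3.586343
R_{2,2} = 3.586343 + (3.586343 − 3.586053)/15 = 3.586362

3.5864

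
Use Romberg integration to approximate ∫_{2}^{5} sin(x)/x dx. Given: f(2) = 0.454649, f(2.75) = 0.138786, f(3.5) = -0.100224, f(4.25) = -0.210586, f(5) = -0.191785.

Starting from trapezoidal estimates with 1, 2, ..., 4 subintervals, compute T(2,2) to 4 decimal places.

T(0,0) (trapezoid, 1 panel, h=3.0000): 0.394296
T(1,0) (trapezoid, 2 panels, h=1.5000): 0.046812
T(2,0) (trapezoid, 4 panels, h=0.7500): -0.030444
T(1,1) = 0.046812 + (0.046812 − 0.394296)/3 = -0.069016
T(2,1) = -0.030444 + (-0.030444 − 0.046812)/3 = -0.056196
T(2,2) = -0.056196 + (-0.056196 − (-0.069016))/15 = -0.055341

-0.0553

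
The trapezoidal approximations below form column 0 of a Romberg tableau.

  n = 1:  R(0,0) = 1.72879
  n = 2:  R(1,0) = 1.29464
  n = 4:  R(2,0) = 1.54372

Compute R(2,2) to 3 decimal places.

Richardson extrapolation on the trapezoidal column (denominator 4−1=3):
R(1,1) = (4·1.29464 − 1.72879) / 3 = 1.14992
R(2,1) = (4·1.54372 − 1.29464) / 3 = 1.62675
R(2,2) = (16·1.62675 − 1.14992) / 15 = 1.65854

1.659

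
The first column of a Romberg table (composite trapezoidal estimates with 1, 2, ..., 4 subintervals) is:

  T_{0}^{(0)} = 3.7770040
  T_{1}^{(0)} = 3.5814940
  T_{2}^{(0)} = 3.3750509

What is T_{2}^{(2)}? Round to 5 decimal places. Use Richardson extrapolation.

3.29223

Richardson extrapolation on the trapezoidal column (denominator 4−1=3):
T_{1}^{(1)} = (4·3.5814940 − 3.7770040) / 3 = 3.5163240
T_{2}^{(1)} = (4·3.3750509 − 3.5814940) / 3 = 3.3062365
T_{2}^{(2)} = 3.3062365 + (3.3062365 − 3.5163240)/15 = 3.2922307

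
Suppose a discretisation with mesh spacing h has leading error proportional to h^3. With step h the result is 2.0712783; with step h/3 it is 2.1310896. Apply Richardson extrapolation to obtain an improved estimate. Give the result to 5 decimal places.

The leading error scales as h^3; refining by a factor of 3 reduces it by 3^3 = 27.
Extrapolated value = (27·A(h/3) − A(h)) / (27 − 1)
= (27·2.1310896 − 2.0712783) / 26
= 55.4681409 / 26 = 2.1333900

2.13339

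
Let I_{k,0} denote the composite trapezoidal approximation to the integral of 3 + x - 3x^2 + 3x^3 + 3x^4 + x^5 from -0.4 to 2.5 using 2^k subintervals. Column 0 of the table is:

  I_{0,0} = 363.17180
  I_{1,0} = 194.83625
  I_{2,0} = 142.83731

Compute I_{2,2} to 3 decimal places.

124.623

Richardson extrapolation on the trapezoidal column (denominator 4−1=3):
I_{1,1} = 194.83625 + (194.83625 − 363.17180)/3 = 138.72440
I_{2,1} = (4·142.83731 − 194.83625) / 3 = 125.50433
I_{2,2} = (16·125.50433 − 138.72440) / 15 = 124.62299
(Column j=1 coincides with Simpson's rule on the same nodes.)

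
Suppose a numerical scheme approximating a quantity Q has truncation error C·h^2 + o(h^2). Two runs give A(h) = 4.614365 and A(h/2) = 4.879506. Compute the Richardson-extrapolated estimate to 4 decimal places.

The leading error scales as h^2; refining by a factor of 2 reduces it by 2^2 = 4.
Extrapolated value = (4·A(h/2) − A(h)) / (4 − 1)
= (4·4.879506 − 4.614365) / 3
= 14.903659 / 3 = 4.967886

4.9679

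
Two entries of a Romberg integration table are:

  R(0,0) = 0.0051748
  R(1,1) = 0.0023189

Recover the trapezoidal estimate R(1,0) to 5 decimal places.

0.00303

From R(1,1) = (4·R(1,0) − R(0,0))/3, solve for R(1,0):
4·R(1,0) = 3·0.0023189 + 0.0051748 = 0.0121315
R(1,0) = 0.0030329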